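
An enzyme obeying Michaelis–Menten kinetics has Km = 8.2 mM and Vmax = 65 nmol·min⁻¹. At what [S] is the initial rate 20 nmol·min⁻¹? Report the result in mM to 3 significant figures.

3.64 mM

The required fractional saturation is v/Vmax = 20/65 = 0.3077.
Then [S]/(Km+[S]) = 0.3077 ⇒ [S] = 8.2 × 0.3077/(1 − 0.3077) = 3.64 mM.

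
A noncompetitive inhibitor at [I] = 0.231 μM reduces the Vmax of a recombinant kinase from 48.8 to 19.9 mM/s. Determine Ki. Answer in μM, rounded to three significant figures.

0.159 μM

Noncompetitive: Vmax,app = Vmax/α with α = 1 + [I]/Ki.
α = Vmax/Vmax,app = 48.8/19.9 = 2.452.
Since α = 1 + [I]/Ki, [I]/Ki = 2.452 − 1 = 1.452 and Ki = 0.231/1.452 = 0.159 μM.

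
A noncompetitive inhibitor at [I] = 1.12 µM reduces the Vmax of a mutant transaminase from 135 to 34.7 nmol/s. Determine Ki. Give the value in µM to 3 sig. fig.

0.387 µM

Noncompetitive: Vmax,app = Vmax/α with α = 1 + [I]/Ki.
α = Vmax/Vmax,app = 135/34.7 = 3.890.
Since α = 1 + [I]/Ki, [I]/Ki = 3.890 − 1 = 2.890 and Ki = 1.12/2.890 = 0.387 µM.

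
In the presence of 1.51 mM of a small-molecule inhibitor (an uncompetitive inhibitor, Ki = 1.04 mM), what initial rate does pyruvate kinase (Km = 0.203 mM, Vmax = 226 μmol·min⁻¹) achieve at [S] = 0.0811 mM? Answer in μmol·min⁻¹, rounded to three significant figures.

With α = 1 + [I]/Ki = 1 + 1.51/1.04 = 2.452, the uncompetitive rate law is v = (Vmax/α)·[S] / (Km/α + [S]).
v = (226/2.452)×0.0811 / (0.203/2.452 + 0.0811) = 7.475/0.1639 = 45.6 μmol·min⁻¹.

45.6 μmol·min⁻¹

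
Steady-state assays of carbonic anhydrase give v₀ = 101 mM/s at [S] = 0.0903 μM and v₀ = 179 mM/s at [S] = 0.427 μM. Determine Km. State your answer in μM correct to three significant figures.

0.112 μM

From v = Vmax[S]/(Km+[S]), each point gives Vmax = v(Km+[S])/[S].
Equating: 101(Km+0.0903)/0.0903 = 179(Km+0.427)/0.427.
1118·Km + 101 = 419.2·Km + 179, so (1118 − 419.2)·Km = 179 − 101.
Km = 78.00/699.3 = 0.112 μM; then Vmax = 101(0.112+0.0903)/0.0903 = 226 mM/s.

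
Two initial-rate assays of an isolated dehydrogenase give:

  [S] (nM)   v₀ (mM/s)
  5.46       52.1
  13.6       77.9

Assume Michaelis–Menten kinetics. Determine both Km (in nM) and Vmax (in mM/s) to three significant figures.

From v = Vmax[S]/(Km+[S]), each point gives Vmax = v(Km+[S])/[S].
Equating: 52.1(Km+5.46)/5.46 = 77.9(Km+13.6)/13.6.
9.542·Km + 52.1 = 5.728·Km + 77.9, so (9.542 − 5.728)·Km = 77.9 − 52.1.
Km = 25.80/3.814 = 6.76 nM; then Vmax = 52.1(6.76+5.46)/5.46 = 117 mM/s.

Km = 6.76 nM; Vmax = 117 mM/s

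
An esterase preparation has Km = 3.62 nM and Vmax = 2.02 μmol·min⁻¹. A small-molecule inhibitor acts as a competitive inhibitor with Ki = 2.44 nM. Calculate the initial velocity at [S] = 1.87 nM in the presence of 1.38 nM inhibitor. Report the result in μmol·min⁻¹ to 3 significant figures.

0.501 μmol·min⁻¹

α = 1 + [I]/Ki = 1 + 1.38/2.44 = 1.566.
For a competitive inhibitor, Vmax is unchanged and the apparent Km becomes α·Km: Km,app = 5.67 nM, Vmax,app = 2.02 μmol·min⁻¹.
v = Vmax,app·[S]/(Km,app + [S]) = 2.02 × 1.87/(5.67 + 1.87) = 0.501 μmol·min⁻¹.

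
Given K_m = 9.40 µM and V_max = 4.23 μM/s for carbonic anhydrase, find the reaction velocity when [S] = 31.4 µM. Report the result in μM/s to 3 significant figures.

[S]/(Km+[S]) = 31.4/40.80 = 0.7696, the fractional saturation.
v = 0.7696 × Vmax = 0.7696 × 4.23 = 3.26 μM/s.

3.26 μM/s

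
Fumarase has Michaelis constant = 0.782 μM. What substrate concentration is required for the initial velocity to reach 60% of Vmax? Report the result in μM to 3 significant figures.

1.17 μM

v/Vmax = [S]/(Km+[S]) = 0.6, so [S] = Km·0.6/(1 − 0.6) = 0.782 × 1.500.
[S] = 1.17 μM.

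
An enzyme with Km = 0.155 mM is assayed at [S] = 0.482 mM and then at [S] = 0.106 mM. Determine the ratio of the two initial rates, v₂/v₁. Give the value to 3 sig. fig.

The fractional saturations are [S]/(Km+[S]) = 0.482/0.6370 = 0.7567 and 0.106/0.2610 = 0.4061.
v₂/v₁ is just their ratio: 0.4061/0.7567 = 0.537.

0.537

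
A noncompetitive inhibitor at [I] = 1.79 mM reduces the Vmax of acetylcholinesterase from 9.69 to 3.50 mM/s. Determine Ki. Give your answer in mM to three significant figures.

Noncompetitive: Vmax,app = Vmax/α with α = 1 + [I]/Ki.
α = Vmax/Vmax,app = 9.69/3.50 = 2.769.
Ki = [I]/(α − 1) = 1.79/1.769 = 1.01 mM.

1.01 mM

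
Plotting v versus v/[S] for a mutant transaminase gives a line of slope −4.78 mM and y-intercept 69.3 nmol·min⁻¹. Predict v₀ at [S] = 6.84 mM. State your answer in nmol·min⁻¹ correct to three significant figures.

In the Eadie–Hofstee form v = Vmax − Km·(v/[S]), the slope is −Km and the intercept is Vmax, so Km = 4.78 mM and Vmax = 69.3 nmol·min⁻¹.
v = 69.3 × 6.84/(4.78 + 6.84) = 40.8 nmol·min⁻¹.

40.8 nmol·min⁻¹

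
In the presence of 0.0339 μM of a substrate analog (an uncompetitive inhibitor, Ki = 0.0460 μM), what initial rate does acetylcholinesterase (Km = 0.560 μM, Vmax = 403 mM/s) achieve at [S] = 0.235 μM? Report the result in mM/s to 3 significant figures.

97.8 mM/s

α = 1 + [I]/Ki = 1 + 0.0339/0.0460 = 1.737.
For an uncompetitive inhibitor, both parameters are divided by α, giving Vmax/α and Km/α: Km,app = 0.322 μM, Vmax,app = 232 mM/s.
v = Vmax,app·[S]/(Km,app + [S]) = 232 × 0.235/(0.322 + 0.235) = 97.8 mM/s.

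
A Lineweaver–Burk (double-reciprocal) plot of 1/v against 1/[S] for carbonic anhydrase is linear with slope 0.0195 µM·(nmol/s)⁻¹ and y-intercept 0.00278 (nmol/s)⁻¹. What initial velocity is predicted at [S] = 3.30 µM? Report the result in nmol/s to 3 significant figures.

115 nmol/s

The y-intercept is 1/Vmax, so Vmax = 1/0.00278 = 360 nmol/s.
The slope is Km/Vmax, so Km = 0.0195 × 360 = 7.01 µM.
Then v = 360 × 3.30/(7.01 + 3.30) = 115 nmol/s.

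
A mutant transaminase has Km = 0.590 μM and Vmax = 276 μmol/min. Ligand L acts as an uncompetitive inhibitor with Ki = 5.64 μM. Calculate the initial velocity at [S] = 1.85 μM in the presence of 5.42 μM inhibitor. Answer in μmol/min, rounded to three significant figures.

α = 1 + [I]/Ki = 1 + 5.42/5.64 = 1.961.
For an uncompetitive inhibitor, both parameters are divided by α, giving Vmax/α and Km/α: Km,app = 0.301 μM, Vmax,app = 141 μmol/min.
v = Vmax,app·[S]/(Km,app + [S]) = 141 × 1.85/(0.301 + 1.85) = 121 μmol/min.

121 μmol/min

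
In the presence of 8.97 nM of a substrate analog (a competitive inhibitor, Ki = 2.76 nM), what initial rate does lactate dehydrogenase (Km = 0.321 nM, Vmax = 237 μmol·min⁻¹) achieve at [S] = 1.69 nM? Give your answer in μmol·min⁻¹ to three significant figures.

α = 1 + [I]/Ki = 1 + 8.97/2.76 = 4.250.
For a competitive inhibitor, Vmax is unchanged and the apparent Km becomes α·Km: Km,app = 1.36 nM, Vmax,app = 237 μmol·min⁻¹.
v = Vmax,app·[S]/(Km,app + [S]) = 237 × 1.69/(1.36 + 1.69) = 131 μmol·min⁻¹.

131 μmol·min⁻¹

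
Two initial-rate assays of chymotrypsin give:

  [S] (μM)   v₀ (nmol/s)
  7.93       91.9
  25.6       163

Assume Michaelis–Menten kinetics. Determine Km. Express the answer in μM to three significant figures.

13.6 μM

In reciprocal form, 1/v = (Km/Vmax)·(1/[S]) + 1/Vmax. The two points give (1/[S], 1/v) = (0.1261, 0.01088) and (0.03906, 0.006135).
Slope = (0.01088 − 0.006135)/(0.1261 − 0.03906) = 0.05453; intercept = 0.01088 − 0.05453×0.1261 = 0.004005.
Vmax = 1/intercept = 250 nmol/s; Km = slope × Vmax = 0.05453 × 250 = 13.6 μM.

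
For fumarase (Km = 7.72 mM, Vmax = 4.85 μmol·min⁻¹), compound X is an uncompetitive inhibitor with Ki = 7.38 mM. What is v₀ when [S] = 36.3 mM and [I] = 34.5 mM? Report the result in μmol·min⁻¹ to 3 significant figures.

α = 1 + [I]/Ki = 1 + 34.5/7.38 = 5.675.
For an uncompetitive inhibitor, both parameters are divided by α, giving Vmax/α and Km/α: Km,app = 1.36 mM, Vmax,app = 0.855 μmol·min⁻¹.
v = Vmax,app·[S]/(Km,app + [S]) = 0.855 × 36.3/(1.36 + 36.3) = 0.824 μmol·min⁻¹.

0.824 μmol·min⁻¹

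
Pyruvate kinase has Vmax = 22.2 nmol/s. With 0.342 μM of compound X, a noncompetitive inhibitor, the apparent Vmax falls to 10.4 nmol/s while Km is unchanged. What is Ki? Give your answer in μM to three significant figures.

Noncompetitive: Vmax,app = Vmax/α with α = 1 + [I]/Ki.
α = Vmax/Vmax,app = 22.2/10.4 = 2.135.
Since α = 1 + [I]/Ki, [I]/Ki = 2.135 − 1 = 1.135 and Ki = 0.342/1.135 = 0.301 μM.

0.301 μM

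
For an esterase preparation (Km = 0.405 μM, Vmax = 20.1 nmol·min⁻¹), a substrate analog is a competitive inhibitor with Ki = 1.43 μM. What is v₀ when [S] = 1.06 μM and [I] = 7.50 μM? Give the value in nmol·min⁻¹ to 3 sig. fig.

With α = 1 + [I]/Ki = 1 + 7.50/1.43 = 6.245, the competitive rate law is v = Vmax[S] / (αKm + [S]).
v = 20.1×1.06 / (6.245×0.405 + 1.06) = 21.31/3.589 = 5.94 nmol·min⁻¹.

5.94 nmol·min⁻¹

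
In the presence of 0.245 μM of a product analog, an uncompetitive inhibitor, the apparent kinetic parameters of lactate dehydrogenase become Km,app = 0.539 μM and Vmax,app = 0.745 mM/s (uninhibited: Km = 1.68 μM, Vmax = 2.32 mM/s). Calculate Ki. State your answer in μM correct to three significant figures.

0.116 μM

Uncompetitive: Vmax,app = Vmax/α (and Km,app = Km/α) with α = 1 + [I]/Ki.
α = Vmax/Vmax,app = 2.32/0.745 = 3.114.
Ki = [I]/(α − 1) = 0.245/2.114 = 0.116 μM.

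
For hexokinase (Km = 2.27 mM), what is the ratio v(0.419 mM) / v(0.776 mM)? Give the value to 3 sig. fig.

0.612

The fractional saturations are [S]/(Km+[S]) = 0.776/3.046 = 0.2548 and 0.419/2.689 = 0.1558.
v₂/v₁ is just their ratio: 0.1558/0.2548 = 0.612.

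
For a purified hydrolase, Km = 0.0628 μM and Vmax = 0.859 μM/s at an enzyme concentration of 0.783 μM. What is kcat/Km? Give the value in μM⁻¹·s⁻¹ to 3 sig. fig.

kcat = Vmax/[E]total = 0.859/0.783 = 1.10 s⁻¹.
kcat/Km = 1.10/0.0628 = 17.5 μM⁻¹·s⁻¹.

17.5 μM⁻¹·s⁻¹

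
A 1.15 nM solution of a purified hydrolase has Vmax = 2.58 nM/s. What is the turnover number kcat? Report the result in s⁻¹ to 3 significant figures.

kcat = Vmax/[E]total = 2.58 nM/s / 1.15 nM = 2.24 s⁻¹.

2.24 s⁻¹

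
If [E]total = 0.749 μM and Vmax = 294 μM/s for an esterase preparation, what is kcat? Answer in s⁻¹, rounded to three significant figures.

393 s⁻¹

kcat = Vmax/[E]total = 294 μM/s / 0.749 μM = 393 s⁻¹.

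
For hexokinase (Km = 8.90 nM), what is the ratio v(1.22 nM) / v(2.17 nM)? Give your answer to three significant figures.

The fractional saturations are [S]/(Km+[S]) = 2.17/11.07 = 0.1960 and 1.22/10.12 = 0.1206.
v₂/v₁ is just their ratio: 0.1206/0.1960 = 0.615.

0.615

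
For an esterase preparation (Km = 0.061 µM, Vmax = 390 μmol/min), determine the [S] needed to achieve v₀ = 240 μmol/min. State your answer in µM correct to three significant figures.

0.0976 µM

The required fractional saturation is v/Vmax = 240/390 = 0.6154.
Then [S]/(Km+[S]) = 0.6154 ⇒ [S] = 0.061 × 0.6154/(1 − 0.6154) = 0.0976 µM.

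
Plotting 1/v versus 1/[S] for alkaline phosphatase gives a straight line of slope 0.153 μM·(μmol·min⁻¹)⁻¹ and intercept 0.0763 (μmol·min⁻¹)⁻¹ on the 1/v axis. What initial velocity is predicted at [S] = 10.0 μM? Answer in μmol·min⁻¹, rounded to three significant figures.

10.9 μmol·min⁻¹

The y-intercept is 1/Vmax, so Vmax = 1/0.0763 = 13.1 μmol·min⁻¹.
The slope is Km/Vmax, so Km = 0.153 × 13.1 = 2.01 μM.
Then v = 13.1 × 10.0/(2.01 + 10.0) = 10.9 μmol·min⁻¹.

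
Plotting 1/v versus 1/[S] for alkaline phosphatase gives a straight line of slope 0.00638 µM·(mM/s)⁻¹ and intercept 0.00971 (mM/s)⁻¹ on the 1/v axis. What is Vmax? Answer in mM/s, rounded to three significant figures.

The y-intercept of a Lineweaver–Burk plot equals 1/Vmax, so Vmax = 1/0.00971 = 103 mM/s.

103 mM/s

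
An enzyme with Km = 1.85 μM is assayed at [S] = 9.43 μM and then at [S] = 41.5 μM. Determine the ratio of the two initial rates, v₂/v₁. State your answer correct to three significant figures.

The fractional saturations are [S]/(Km+[S]) = 9.43/11.28 = 0.8360 and 41.5/43.35 = 0.9573.
v₂/v₁ is just their ratio: 0.9573/0.8360 = 1.15.

1.15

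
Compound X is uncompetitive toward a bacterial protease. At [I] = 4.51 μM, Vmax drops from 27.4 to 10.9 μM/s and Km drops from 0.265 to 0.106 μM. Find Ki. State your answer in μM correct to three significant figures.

2.98 μM

Uncompetitive: Vmax,app = Vmax/α (and Km,app = Km/α) with α = 1 + [I]/Ki.
α = Vmax/Vmax,app = 27.4/10.9 = 2.514.
Ki = [I]/(α − 1) = 4.51/1.514 = 2.98 μM.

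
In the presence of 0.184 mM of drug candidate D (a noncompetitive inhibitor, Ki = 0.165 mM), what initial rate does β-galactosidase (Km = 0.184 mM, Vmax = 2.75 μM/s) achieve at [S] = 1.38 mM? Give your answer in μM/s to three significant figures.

α = 1 + [I]/Ki = 1 + 0.184/0.165 = 2.115.
For a noncompetitive inhibitor, Vmax is reduced to Vmax/α while Km is unchanged: Km,app = 0.184 mM, Vmax,app = 1.30 μM/s.
v = Vmax,app·[S]/(Km,app + [S]) = 1.30 × 1.38/(0.184 + 1.38) = 1.15 μM/s.

1.15 μM/s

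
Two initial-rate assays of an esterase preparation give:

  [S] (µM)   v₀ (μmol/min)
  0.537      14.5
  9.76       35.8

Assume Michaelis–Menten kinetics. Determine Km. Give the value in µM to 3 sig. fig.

0.913 µM

In reciprocal form, 1/v = (Km/Vmax)·(1/[S]) + 1/Vmax. The two points give (1/[S], 1/v) = (1.862, 0.06897) and (0.1025, 0.02793).
Slope = (0.06897 − 0.02793)/(1.862 − 0.1025) = 0.02332; intercept = 0.06897 − 0.02332×1.862 = 0.02554.
Vmax = 1/intercept = 39.1 μmol/min; Km = slope × Vmax = 0.02332 × 39.1 = 0.913 µM.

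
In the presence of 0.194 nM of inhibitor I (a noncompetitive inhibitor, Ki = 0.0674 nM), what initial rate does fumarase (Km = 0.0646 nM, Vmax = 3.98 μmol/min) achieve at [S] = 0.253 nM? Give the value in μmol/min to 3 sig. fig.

0.817 μmol/min

With α = 1 + [I]/Ki = 1 + 0.194/0.0674 = 3.878, the noncompetitive rate law is v = (Vmax/α)·[S] / (Km + [S]).
v = (3.98/3.878)×0.253 / (0.0646 + 0.253) = 0.2596/0.3176 = 0.817 μmol/min.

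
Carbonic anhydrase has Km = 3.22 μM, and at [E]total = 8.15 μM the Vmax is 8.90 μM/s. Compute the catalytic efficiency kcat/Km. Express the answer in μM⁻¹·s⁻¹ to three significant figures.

0.339 μM⁻¹·s⁻¹

kcat = Vmax/[E]total = 8.90/8.15 = 1.09 s⁻¹.
kcat/Km = 1.09/3.22 = 0.339 μM⁻¹·s⁻¹.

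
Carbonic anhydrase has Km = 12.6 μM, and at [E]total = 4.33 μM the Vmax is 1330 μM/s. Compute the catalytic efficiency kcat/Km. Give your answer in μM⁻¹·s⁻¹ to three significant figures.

kcat = Vmax/[E]total = 1330/4.33 = 307 s⁻¹.
kcat/Km = 307/12.6 = 24.4 μM⁻¹·s⁻¹.

24.4 μM⁻¹·s⁻¹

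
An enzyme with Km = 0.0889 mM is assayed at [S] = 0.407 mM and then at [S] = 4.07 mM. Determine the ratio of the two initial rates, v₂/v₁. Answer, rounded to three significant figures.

1.19

The fractional saturations are [S]/(Km+[S]) = 0.407/0.4959 = 0.8207 and 4.07/4.159 = 0.9786.
v₂/v₁ is just their ratio: 0.9786/0.8207 = 1.19.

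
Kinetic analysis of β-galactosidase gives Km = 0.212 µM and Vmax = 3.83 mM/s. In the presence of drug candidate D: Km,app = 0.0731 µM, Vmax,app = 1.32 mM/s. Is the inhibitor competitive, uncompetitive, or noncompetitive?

uncompetitive

Both Km and Vmax decrease by the same factor (~2.90-fold) — characteristic of uncompetitive inhibition.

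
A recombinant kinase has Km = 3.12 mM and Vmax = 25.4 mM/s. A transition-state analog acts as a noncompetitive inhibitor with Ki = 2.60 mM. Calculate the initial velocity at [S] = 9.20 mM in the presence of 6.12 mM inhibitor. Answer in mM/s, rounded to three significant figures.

5.66 mM/s

With α = 1 + [I]/Ki = 1 + 6.12/2.60 = 3.354, the noncompetitive rate law is v = (Vmax/α)·[S] / (Km + [S]).
v = (25.4/3.354)×9.20 / (3.12 + 9.20) = 69.68/12.32 = 5.66 mM/s.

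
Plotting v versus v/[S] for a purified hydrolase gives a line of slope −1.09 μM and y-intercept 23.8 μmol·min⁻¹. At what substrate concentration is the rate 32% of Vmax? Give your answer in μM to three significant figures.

The Eadie–Hofstee slope gives Km = 1.09 μM (slope = −Km).
v/Vmax = [S]/(Km+[S]) = 0.32 ⇒ [S] = Km·0.32/(1−0.32) = 1.09 × 0.4706 = 0.513 μM.

0.513 μM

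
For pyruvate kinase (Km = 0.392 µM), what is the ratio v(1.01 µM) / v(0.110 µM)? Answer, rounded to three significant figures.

The fractional saturations are [S]/(Km+[S]) = 0.110/0.5020 = 0.2191 and 1.01/1.402 = 0.7204.
v₂/v₁ is just their ratio: 0.7204/0.2191 = 3.29.

3.29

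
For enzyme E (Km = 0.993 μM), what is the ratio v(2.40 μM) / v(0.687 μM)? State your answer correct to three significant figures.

1.73

Since Vmax cancels, v₂/v₁ = [S]₂(Km+[S]₁) / [S]₁(Km+[S]₂).
= 2.40×(0.993+0.687) / (0.687×(0.993+2.40)) = 4.032/2.331 = 1.73.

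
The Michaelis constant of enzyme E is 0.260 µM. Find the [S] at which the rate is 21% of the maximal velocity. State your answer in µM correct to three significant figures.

0.0691 µM

v/Vmax = [S]/(Km+[S]) = 0.21, so [S] = Km·0.21/(1 − 0.21) = 0.260 × 0.2658.
[S] = 0.0691 µM.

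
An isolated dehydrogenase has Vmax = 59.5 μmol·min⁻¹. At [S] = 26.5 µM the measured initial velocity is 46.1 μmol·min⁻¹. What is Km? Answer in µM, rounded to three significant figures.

7.70 µM

v/Vmax = 46.1/59.5 = 0.7748 = [S]/(Km+[S]).
So Km + [S] = [S]/0.7748 = 34.20 µM, giving Km = 34.20 − 26.5 = 7.70 µM.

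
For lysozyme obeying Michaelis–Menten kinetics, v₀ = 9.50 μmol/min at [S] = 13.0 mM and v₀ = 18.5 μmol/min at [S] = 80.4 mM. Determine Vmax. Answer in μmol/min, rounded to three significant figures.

From v = Vmax[S]/(Km+[S]), each point gives Vmax = v(Km+[S])/[S].
Equating: 9.50(Km+13.0)/13.0 = 18.5(Km+80.4)/80.4.
0.7308·Km + 9.50 = 0.2301·Km + 18.5, so (0.7308 − 0.2301)·Km = 18.5 − 9.50.
Km = 9.000/0.5007 = 18.0 mM; then Vmax = 9.50(18.0+13.0)/13.0 = 22.6 μmol/min.

22.6 μmol/min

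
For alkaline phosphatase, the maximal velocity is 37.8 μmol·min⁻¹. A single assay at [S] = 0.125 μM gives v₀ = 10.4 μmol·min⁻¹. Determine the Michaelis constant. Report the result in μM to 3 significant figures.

0.329 μM

From v = Vmax[S]/(Km+[S]), Km = [S](Vmax − v)/v.
Km = 0.125 × (37.8 − 10.4) / 10.4 = 3.425/10.4 = 0.329 μM.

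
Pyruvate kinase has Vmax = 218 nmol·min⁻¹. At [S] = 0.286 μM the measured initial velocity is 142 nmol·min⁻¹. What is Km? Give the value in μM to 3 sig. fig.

v/Vmax = 142/218 = 0.6514 = [S]/(Km+[S]).
So Km + [S] = [S]/0.6514 = 0.4391 μM, giving Km = 0.4391 − 0.286 = 0.153 μM.

0.153 μM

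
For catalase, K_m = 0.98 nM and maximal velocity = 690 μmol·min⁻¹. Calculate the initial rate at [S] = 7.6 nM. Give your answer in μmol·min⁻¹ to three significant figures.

v = Vmax·[S]/(Km + [S]) = 690 × 7.6 / (0.98 + 7.6)
  = 5244 / 8.580 = 611 μmol·min⁻¹.

611 μmol·min⁻¹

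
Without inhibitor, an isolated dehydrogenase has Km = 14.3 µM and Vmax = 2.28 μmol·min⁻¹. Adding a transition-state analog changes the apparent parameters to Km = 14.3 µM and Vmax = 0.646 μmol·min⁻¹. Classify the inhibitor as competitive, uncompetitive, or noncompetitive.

Vmax decreases (2.28 → 0.646 μmol·min⁻¹) while Km is unchanged — pure noncompetitive inhibition.

noncompetitive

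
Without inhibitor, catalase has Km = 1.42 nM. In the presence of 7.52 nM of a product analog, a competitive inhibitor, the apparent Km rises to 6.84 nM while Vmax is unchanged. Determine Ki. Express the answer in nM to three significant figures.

1.97 nM

Competitive: Km,app = α·Km with α = 1 + [I]/Ki.
α = Km,app/Km = 6.84/1.42 = 4.817.
Since α = 1 + [I]/Ki, [I]/Ki = 4.817 − 1 = 3.817 and Ki = 7.52/3.817 = 1.97 nM.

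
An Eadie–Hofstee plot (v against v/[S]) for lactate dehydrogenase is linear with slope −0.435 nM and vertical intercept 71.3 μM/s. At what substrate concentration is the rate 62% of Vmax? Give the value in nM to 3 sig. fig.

The Eadie–Hofstee slope gives Km = 0.435 nM (slope = −Km).
v/Vmax = [S]/(Km+[S]) = 0.62 ⇒ [S] = Km·0.62/(1−0.62) = 0.435 × 1.632 = 0.710 nM.

0.710 nM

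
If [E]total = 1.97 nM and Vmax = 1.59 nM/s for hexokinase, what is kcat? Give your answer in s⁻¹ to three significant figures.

0.807 s⁻¹

kcat = Vmax/[E]total = 1.59 nM/s / 1.97 nM = 0.807 s⁻¹.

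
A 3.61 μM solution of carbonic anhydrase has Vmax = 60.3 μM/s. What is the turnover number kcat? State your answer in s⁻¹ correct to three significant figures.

16.7 s⁻¹

kcat = Vmax/[E]total = 60.3 μM/s / 3.61 μM = 16.7 s⁻¹.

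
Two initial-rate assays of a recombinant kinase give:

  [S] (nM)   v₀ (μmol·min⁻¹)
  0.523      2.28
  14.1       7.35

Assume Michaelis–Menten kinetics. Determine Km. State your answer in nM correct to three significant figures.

1.32 nM

From v = Vmax[S]/(Km+[S]), each point gives Vmax = v(Km+[S])/[S].
Equating: 2.28(Km+0.523)/0.523 = 7.35(Km+14.1)/14.1.
4.359·Km + 2.28 = 0.5213·Km + 7.35, so (4.359 − 0.5213)·Km = 7.35 − 2.28.
Km = 5.070/3.838 = 1.32 nM; then Vmax = 2.28(1.32+0.523)/0.523 = 8.04 μmol·min⁻¹.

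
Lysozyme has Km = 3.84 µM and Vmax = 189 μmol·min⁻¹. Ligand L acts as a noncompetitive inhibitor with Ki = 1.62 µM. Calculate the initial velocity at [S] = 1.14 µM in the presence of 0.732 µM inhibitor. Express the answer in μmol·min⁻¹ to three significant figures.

29.8 μmol·min⁻¹

α = 1 + [I]/Ki = 1 + 0.732/1.62 = 1.452.
For a noncompetitive inhibitor, Vmax is reduced to Vmax/α while Km is unchanged: Km,app = 3.84 µM, Vmax,app = 130 μmol·min⁻¹.
v = Vmax,app·[S]/(Km,app + [S]) = 130 × 1.14/(3.84 + 1.14) = 29.8 μmol·min⁻¹.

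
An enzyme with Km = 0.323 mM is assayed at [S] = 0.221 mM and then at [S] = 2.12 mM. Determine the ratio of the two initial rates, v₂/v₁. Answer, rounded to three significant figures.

Since Vmax cancels, v₂/v₁ = [S]₂(Km+[S]₁) / [S]₁(Km+[S]₂).
= 2.12×(0.323+0.221) / (0.221×(0.323+2.12)) = 1.153/0.5399 = 2.14.

2.14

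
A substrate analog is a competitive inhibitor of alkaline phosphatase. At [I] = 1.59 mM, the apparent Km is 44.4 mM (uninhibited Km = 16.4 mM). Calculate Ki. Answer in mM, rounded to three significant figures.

Competitive: Km,app = α·Km with α = 1 + [I]/Ki.
α = Km,app/Km = 44.4/16.4 = 2.707.
Ki = [I]/(α − 1) = 1.59/1.707 = 0.931 mM.

0.931 mM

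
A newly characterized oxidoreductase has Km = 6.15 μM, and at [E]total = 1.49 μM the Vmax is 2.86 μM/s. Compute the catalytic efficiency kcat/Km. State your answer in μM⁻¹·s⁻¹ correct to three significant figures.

kcat = Vmax/[E]total = 2.86/1.49 = 1.92 s⁻¹.
kcat/Km = 1.92/6.15 = 0.312 μM⁻¹·s⁻¹.

0.312 μM⁻¹·s⁻¹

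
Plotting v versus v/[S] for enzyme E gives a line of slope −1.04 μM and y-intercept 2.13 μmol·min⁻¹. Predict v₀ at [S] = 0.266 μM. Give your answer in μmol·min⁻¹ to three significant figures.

In the Eadie–Hofstee form v = Vmax − Km·(v/[S]), the slope is −Km and the intercept is Vmax, so Km = 1.04 μM and Vmax = 2.13 μmol·min⁻¹.
v = 2.13 × 0.266/(1.04 + 0.266) = 0.434 μmol·min⁻¹.

0.434 μmol·min⁻¹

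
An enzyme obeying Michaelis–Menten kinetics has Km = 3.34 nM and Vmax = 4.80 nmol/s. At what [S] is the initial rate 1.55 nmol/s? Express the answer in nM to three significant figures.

1.59 nM

The required fractional saturation is v/Vmax = 1.55/4.80 = 0.3229.
Then [S]/(Km+[S]) = 0.3229 ⇒ [S] = 3.34 × 0.3229/(1 − 0.3229) = 1.59 nM.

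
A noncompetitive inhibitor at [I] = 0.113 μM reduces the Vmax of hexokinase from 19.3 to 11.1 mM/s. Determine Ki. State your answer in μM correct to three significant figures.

0.153 μM

Noncompetitive: Vmax,app = Vmax/α with α = 1 + [I]/Ki.
α = Vmax/Vmax,app = 19.3/11.1 = 1.739.
Ki = [I]/(α − 1) = 0.113/0.7387 = 0.153 μM.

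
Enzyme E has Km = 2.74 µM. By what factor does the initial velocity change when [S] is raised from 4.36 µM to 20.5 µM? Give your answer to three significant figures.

1.44

The fractional saturations are [S]/(Km+[S]) = 4.36/7.100 = 0.6141 and 20.5/23.24 = 0.8821.
v₂/v₁ is just their ratio: 0.8821/0.6141 = 1.44.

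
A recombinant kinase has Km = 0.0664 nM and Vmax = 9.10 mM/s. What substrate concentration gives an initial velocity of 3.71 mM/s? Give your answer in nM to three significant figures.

0.0457 nM

The required fractional saturation is v/Vmax = 3.71/9.10 = 0.4077.
Then [S]/(Km+[S]) = 0.4077 ⇒ [S] = 0.0664 × 0.4077/(1 − 0.4077) = 0.0457 nM.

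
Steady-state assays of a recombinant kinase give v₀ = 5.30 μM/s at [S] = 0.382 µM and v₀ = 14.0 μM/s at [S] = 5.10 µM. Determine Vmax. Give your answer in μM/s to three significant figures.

From v = Vmax[S]/(Km+[S]), each point gives Vmax = v(Km+[S])/[S].
Equating: 5.30(Km+0.382)/0.382 = 14.0(Km+5.10)/5.10.
13.87·Km + 5.30 = 2.745·Km + 14.0, so (13.87 − 2.745)·Km = 14.0 − 5.30.
Km = 8.700/11.13 = 0.782 µM; then Vmax = 5.30(0.782+0.382)/0.382 = 16.1 μM/s.

16.1 μM/s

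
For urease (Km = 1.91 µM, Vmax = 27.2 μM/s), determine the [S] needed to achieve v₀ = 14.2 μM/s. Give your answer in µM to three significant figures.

2.09 µM

The required fractional saturation is v/Vmax = 14.2/27.2 = 0.5221.
Then [S]/(Km+[S]) = 0.5221 ⇒ [S] = 1.91 × 0.5221/(1 − 0.5221) = 2.09 µM.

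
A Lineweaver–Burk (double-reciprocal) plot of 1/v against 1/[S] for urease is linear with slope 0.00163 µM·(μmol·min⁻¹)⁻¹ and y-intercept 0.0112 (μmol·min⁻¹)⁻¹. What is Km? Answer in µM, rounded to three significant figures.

0.146 µM

y-intercept = 1/Vmax ⇒ Vmax = 89.3 μmol·min⁻¹; slope = Km/Vmax ⇒ Km = slope × Vmax.
Km = 0.00163 × 89.3 = 0.146 µM.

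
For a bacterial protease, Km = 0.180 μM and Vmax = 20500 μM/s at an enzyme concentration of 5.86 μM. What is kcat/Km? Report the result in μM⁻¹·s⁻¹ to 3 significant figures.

19400 μM⁻¹·s⁻¹

kcat = Vmax/[E]total = 20500/5.86 = 3500 s⁻¹.
kcat/Km = 3500/0.180 = 19400 μM⁻¹·s⁻¹.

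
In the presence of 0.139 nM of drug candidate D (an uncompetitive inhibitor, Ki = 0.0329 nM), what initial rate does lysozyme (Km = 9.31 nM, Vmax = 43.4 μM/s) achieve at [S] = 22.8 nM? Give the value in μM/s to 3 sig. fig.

7.70 μM/s

α = 1 + [I]/Ki = 1 + 0.139/0.0329 = 5.225.
For an uncompetitive inhibitor, both parameters are divided by α, giving Vmax/α and Km/α: Km,app = 1.78 nM, Vmax,app = 8.31 μM/s.
v = Vmax,app·[S]/(Km,app + [S]) = 8.31 × 22.8/(1.78 + 22.8) = 7.70 μM/s.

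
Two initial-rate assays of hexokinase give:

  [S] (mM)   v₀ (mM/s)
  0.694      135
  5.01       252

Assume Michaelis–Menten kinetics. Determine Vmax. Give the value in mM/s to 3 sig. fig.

293 mM/s

In reciprocal form, 1/v = (Km/Vmax)·(1/[S]) + 1/Vmax. The two points give (1/[S], 1/v) = (1.441, 0.007407) and (0.1996, 0.003968).
Slope = (0.007407 − 0.003968)/(1.441 − 0.1996) = 0.002771; intercept = 0.007407 − 0.002771×1.441 = 0.003415.
Vmax = 1/intercept = 293 mM/s; Km = slope × Vmax = 0.002771 × 293 = 0.811 mM.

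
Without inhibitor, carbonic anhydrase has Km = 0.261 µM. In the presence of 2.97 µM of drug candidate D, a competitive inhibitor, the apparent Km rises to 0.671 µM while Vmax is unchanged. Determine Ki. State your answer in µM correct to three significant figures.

1.89 µM

Competitive: Km,app = α·Km with α = 1 + [I]/Ki.
α = Km,app/Km = 0.671/0.261 = 2.571.
Since α = 1 + [I]/Ki, [I]/Ki = 2.571 − 1 = 1.571 and Ki = 2.97/1.571 = 1.89 µM.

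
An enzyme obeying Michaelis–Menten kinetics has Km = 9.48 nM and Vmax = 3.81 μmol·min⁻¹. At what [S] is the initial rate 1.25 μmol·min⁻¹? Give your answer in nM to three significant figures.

4.63 nM

The required fractional saturation is v/Vmax = 1.25/3.81 = 0.3281.
Then [S]/(Km+[S]) = 0.3281 ⇒ [S] = 9.48 × 0.3281/(1 − 0.3281) = 4.63 nM.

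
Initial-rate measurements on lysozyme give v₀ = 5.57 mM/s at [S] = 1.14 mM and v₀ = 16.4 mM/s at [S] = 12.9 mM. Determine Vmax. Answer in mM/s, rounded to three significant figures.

In reciprocal form, 1/v = (Km/Vmax)·(1/[S]) + 1/Vmax. The two points give (1/[S], 1/v) = (0.8772, 0.1795) and (0.07752, 0.06098).
Slope = (0.1795 − 0.06098)/(0.8772 − 0.07752) = 0.1483; intercept = 0.1795 − 0.1483×0.8772 = 0.04948.
Vmax = 1/intercept = 20.2 mM/s; Km = slope × Vmax = 0.1483 × 20.2 = 3.00 mM.

20.2 mM/s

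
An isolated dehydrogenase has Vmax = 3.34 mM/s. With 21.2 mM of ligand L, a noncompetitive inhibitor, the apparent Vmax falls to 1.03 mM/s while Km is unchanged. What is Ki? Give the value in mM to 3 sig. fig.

9.45 mM

Noncompetitive: Vmax,app = Vmax/α with α = 1 + [I]/Ki.
α = Vmax/Vmax,app = 3.34/1.03 = 3.243.
Since α = 1 + [I]/Ki, [I]/Ki = 3.243 − 1 = 2.243 and Ki = 21.2/2.243 = 9.45 mM.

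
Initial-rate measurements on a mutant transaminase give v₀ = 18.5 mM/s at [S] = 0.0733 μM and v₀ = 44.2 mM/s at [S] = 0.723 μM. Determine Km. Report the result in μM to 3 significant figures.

From v = Vmax[S]/(Km+[S]), each point gives Vmax = v(Km+[S])/[S].
Equating: 18.5(Km+0.0733)/0.0733 = 44.2(Km+0.723)/0.723.
252.4·Km + 18.5 = 61.13·Km + 44.2, so (252.4 − 61.13)·Km = 44.2 − 18.5.
Km = 25.70/191.3 = 0.134 μM; then Vmax = 18.5(0.134+0.0733)/0.0733 = 52.4 mM/s.

0.134 μM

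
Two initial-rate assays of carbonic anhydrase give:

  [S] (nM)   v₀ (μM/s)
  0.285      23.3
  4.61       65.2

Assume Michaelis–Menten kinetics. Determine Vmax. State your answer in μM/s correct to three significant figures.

74.0 μM/s

In reciprocal form, 1/v = (Km/Vmax)·(1/[S]) + 1/Vmax. The two points give (1/[S], 1/v) = (3.509, 0.04292) and (0.2169, 0.01534).
Slope = (0.04292 − 0.01534)/(3.509 − 0.2169) = 0.008379; intercept = 0.04292 − 0.008379×3.509 = 0.01352.
Vmax = 1/intercept = 74.0 μM/s; Km = slope × Vmax = 0.008379 × 74.0 = 0.620 nM.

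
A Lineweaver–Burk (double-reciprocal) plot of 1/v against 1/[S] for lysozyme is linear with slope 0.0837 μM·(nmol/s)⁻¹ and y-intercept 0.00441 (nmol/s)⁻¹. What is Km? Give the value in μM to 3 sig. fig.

y-intercept = 1/Vmax ⇒ Vmax = 227 nmol/s; slope = Km/Vmax ⇒ Km = slope × Vmax.
Km = 0.0837 × 227 = 19.0 μM.

19.0 μM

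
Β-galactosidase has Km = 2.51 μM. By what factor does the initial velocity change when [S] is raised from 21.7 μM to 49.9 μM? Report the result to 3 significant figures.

Since Vmax cancels, v₂/v₁ = [S]₂(Km+[S]₁) / [S]₁(Km+[S]₂).
= 49.9×(2.51+21.7) / (21.7×(2.51+49.9)) = 1208/1137 = 1.06.

1.06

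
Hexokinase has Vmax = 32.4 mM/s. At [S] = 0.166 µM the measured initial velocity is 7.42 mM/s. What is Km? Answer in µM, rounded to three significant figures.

0.559 µM

v/Vmax = 7.42/32.4 = 0.2290 = [S]/(Km+[S]).
So Km + [S] = [S]/0.2290 = 0.7249 µM, giving Km = 0.7249 − 0.166 = 0.559 µM.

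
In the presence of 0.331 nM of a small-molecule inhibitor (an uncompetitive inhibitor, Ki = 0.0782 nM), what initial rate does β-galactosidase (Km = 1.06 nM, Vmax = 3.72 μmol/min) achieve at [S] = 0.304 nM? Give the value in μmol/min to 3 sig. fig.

With α = 1 + [I]/Ki = 1 + 0.331/0.0782 = 5.233, the uncompetitive rate law is v = (Vmax/α)·[S] / (Km/α + [S]).
v = (3.72/5.233)×0.304 / (1.06/5.233 + 0.304) = 0.2161/0.5066 = 0.427 μmol/min.

0.427 μmol/min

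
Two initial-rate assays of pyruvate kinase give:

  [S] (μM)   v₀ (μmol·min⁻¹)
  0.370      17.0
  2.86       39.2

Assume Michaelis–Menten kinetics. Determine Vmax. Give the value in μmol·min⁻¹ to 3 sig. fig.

48.6 μmol·min⁻¹

From v = Vmax[S]/(Km+[S]), each point gives Vmax = v(Km+[S])/[S].
Equating: 17.0(Km+0.370)/0.370 = 39.2(Km+2.86)/2.86.
45.95·Km + 17.0 = 13.71·Km + 39.2, so (45.95 − 13.71)·Km = 39.2 − 17.0.
Km = 22.20/32.24 = 0.689 μM; then Vmax = 17.0(0.689+0.370)/0.370 = 48.6 μmol·min⁻¹.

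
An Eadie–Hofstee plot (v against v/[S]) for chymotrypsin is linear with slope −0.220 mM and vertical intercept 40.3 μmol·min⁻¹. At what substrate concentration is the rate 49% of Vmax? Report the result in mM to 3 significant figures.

0.211 mM

The Eadie–Hofstee slope gives Km = 0.220 mM (slope = −Km).
v/Vmax = [S]/(Km+[S]) = 0.49 ⇒ [S] = Km·0.49/(1−0.49) = 0.220 × 0.9608 = 0.211 mM.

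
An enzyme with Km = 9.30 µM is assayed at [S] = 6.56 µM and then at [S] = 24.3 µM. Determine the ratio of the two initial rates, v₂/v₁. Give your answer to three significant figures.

1.75

Since Vmax cancels, v₂/v₁ = [S]₂(Km+[S]₁) / [S]₁(Km+[S]₂).
= 24.3×(9.30+6.56) / (6.56×(9.30+24.3)) = 385.4/220.4 = 1.75.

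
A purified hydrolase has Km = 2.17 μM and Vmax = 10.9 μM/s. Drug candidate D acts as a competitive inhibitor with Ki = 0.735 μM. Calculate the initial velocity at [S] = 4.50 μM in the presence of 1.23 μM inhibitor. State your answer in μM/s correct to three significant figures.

4.76 μM/s

α = 1 + [I]/Ki = 1 + 1.23/0.735 = 2.673.
For a competitive inhibitor, Vmax is unchanged and the apparent Km becomes α·Km: Km,app = 5.80 μM, Vmax,app = 10.9 μM/s.
v = Vmax,app·[S]/(Km,app + [S]) = 10.9 × 4.50/(5.80 + 4.50) = 4.76 μM/s.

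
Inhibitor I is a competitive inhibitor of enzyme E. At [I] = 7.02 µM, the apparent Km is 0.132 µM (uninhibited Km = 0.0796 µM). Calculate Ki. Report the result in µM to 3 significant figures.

Competitive: Km,app = α·Km with α = 1 + [I]/Ki.
α = Km,app/Km = 0.132/0.0796 = 1.658.
Since α = 1 + [I]/Ki, [I]/Ki = 1.658 − 1 = 0.6583 and Ki = 7.02/0.6583 = 10.7 µM.

10.7 µM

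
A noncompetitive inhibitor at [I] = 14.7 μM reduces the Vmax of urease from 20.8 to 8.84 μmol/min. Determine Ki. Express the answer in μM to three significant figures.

10.9 μM

Noncompetitive: Vmax,app = Vmax/α with α = 1 + [I]/Ki.
α = Vmax/Vmax,app = 20.8/8.84 = 2.353.
Ki = [I]/(α − 1) = 14.7/1.353 = 10.9 μM.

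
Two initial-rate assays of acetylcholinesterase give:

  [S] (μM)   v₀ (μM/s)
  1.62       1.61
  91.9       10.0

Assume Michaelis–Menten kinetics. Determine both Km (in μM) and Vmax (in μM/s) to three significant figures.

Km = 9.48 μM; Vmax = 11.0 μM/s

In reciprocal form, 1/v = (Km/Vmax)·(1/[S]) + 1/Vmax. The two points give (1/[S], 1/v) = (0.6173, 0.6211) and (0.01088, 0.1000).
Slope = (0.6211 − 0.1000)/(0.6173 − 0.01088) = 0.8594; intercept = 0.6211 − 0.8594×0.6173 = 0.09065.
Vmax = 1/intercept = 11.0 μM/s; Km = slope × Vmax = 0.8594 × 11.0 = 9.48 μM.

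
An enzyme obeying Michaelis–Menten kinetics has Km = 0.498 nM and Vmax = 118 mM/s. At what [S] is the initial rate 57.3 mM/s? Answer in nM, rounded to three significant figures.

0.470 nM

Rearranging v = Vmax[S]/(Km+[S]) gives [S] = Km·v/(Vmax − v).
[S] = 0.498 × 57.3 / (118 − 57.3) = 28.54/60.70 = 0.470 nM.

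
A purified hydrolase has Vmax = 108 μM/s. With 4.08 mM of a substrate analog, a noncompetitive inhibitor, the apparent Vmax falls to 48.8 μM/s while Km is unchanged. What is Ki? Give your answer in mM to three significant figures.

Noncompetitive: Vmax,app = Vmax/α with α = 1 + [I]/Ki.
α = Vmax/Vmax,app = 108/48.8 = 2.213.
Ki = [I]/(α − 1) = 4.08/1.213 = 3.36 mM.

3.36 mM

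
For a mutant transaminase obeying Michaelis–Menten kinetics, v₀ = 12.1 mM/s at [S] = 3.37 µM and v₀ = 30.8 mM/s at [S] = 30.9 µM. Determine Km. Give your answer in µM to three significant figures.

In reciprocal form, 1/v = (Km/Vmax)·(1/[S]) + 1/Vmax. The two points give (1/[S], 1/v) = (0.2967, 0.08264) and (0.03236, 0.03247).
Slope = (0.08264 − 0.03247)/(0.2967 − 0.03236) = 0.1898; intercept = 0.08264 − 0.1898×0.2967 = 0.02633.
Vmax = 1/intercept = 38.0 mM/s; Km = slope × Vmax = 0.1898 × 38.0 = 7.21 µM.

7.21 µM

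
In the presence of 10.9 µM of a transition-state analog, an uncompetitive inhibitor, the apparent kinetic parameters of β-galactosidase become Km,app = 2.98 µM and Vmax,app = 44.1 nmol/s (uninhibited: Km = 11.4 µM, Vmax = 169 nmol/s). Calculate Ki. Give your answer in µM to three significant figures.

3.85 µM

Uncompetitive: Vmax,app = Vmax/α (and Km,app = Km/α) with α = 1 + [I]/Ki.
α = Vmax/Vmax,app = 169/44.1 = 3.832.
Since α = 1 + [I]/Ki, [I]/Ki = 3.832 − 1 = 2.832 and Ki = 10.9/2.832 = 3.85 µM.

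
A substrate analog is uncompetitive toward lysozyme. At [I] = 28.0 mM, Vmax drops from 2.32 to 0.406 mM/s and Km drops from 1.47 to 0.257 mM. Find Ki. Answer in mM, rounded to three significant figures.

5.94 mM

Uncompetitive: Vmax,app = Vmax/α (and Km,app = Km/α) with α = 1 + [I]/Ki.
α = Vmax/Vmax,app = 2.32/0.406 = 5.714.
Ki = [I]/(α − 1) = 28.0/4.714 = 5.94 mM.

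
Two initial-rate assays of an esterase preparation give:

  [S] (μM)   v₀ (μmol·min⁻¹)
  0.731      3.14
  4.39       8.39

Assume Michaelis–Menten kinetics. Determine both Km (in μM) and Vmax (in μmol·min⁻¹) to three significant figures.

In reciprocal form, 1/v = (Km/Vmax)·(1/[S]) + 1/Vmax. The two points give (1/[S], 1/v) = (1.368, 0.3185) and (0.2278, 0.1192).
Slope = (0.3185 − 0.1192)/(1.368 − 0.2278) = 0.1748; intercept = 0.3185 − 0.1748×1.368 = 0.07938.
Vmax = 1/intercept = 12.6 μmol·min⁻¹; Km = slope × Vmax = 0.1748 × 12.6 = 2.20 μM.

Km = 2.20 μM; Vmax = 12.6 μmol·min⁻¹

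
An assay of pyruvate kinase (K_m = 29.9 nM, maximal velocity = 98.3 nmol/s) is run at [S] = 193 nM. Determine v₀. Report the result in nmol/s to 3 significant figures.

v = Vmax·[S]/(Km + [S]) = 98.3 × 193 / (29.9 + 193)
  = 18970 / 222.9 = 85.1 nmol/s.

85.1 nmol/s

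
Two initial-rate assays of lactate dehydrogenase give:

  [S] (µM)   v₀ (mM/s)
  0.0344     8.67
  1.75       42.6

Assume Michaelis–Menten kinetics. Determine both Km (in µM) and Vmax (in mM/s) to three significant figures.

Km = 0.149 µM; Vmax = 46.2 mM/s

From v = Vmax[S]/(Km+[S]), each point gives Vmax = v(Km+[S])/[S].
Equating: 8.67(Km+0.0344)/0.0344 = 42.6(Km+1.75)/1.75.
252.0·Km + 8.67 = 24.34·Km + 42.6, so (252.0 − 24.34)·Km = 42.6 − 8.67.
Km = 33.93/227.7 = 0.149 µM; then Vmax = 8.67(0.149+0.0344)/0.0344 = 46.2 mM/s.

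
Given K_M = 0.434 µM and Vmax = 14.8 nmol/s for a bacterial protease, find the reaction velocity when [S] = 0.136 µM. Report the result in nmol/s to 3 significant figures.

[S]/(Km+[S]) = 0.136/0.5700 = 0.2386, the fractional saturation.
v = 0.2386 × Vmax = 0.2386 × 14.8 = 3.53 nmol/s.

3.53 nmol/s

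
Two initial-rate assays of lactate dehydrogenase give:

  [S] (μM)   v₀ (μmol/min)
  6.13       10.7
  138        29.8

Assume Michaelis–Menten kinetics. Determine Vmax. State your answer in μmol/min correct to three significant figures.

In reciprocal form, 1/v = (Km/Vmax)·(1/[S]) + 1/Vmax. The two points give (1/[S], 1/v) = (0.1631, 0.09346) and (0.007246, 0.03356).
Slope = (0.09346 − 0.03356)/(0.1631 − 0.007246) = 0.3843; intercept = 0.09346 − 0.3843×0.1631 = 0.03077.
Vmax = 1/intercept = 32.5 μmol/min; Km = slope × Vmax = 0.3843 × 32.5 = 12.5 μM.

32.5 μmol/min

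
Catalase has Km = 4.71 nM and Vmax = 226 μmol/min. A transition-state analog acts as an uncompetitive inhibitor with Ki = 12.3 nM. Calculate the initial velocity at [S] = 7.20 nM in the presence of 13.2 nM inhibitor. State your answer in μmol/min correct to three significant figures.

With α = 1 + [I]/Ki = 1 + 13.2/12.3 = 2.073, the uncompetitive rate law is v = (Vmax/α)·[S] / (Km/α + [S]).
v = (226/2.073)×7.20 / (4.71/2.073 + 7.20) = 784.9/9.472 = 82.9 μmol/min.

82.9 μmol/min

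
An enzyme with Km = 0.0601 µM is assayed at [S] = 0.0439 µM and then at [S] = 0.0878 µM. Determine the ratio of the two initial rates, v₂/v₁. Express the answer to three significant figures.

1.41

The fractional saturations are [S]/(Km+[S]) = 0.0439/0.1040 = 0.4221 and 0.0878/0.1479 = 0.5936.
v₂/v₁ is just their ratio: 0.5936/0.4221 = 1.41.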